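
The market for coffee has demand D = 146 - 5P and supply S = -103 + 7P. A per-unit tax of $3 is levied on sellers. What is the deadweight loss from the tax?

Deadweight loss = 13.125

Pre-tax equilibrium: P* = 20.75, Q* = 42.25.
Tax on sellers shifts supply to S = -103 + 7(P − 3) = -124 + 7P.
146 - 5P = -124 + 7P gives buyer price Pb = 22.5; sellers receive Ps = 22.5 − 3 = 19.5.
New quantity: Q = 146 − 5(22.5) = 33.5.
DWL = ½ × 3 × (42.25 − 33.5) = 13.125.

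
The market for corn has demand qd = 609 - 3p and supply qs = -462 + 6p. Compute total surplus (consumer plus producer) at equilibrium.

Total surplus = 15876

Equilibrium: 609 - 3p = -462 + 6p gives p* = 119, q* = 252.
Demand choke price: p = 203; supply starts at p = 77.
CS = ½(203 − 119)(252) = 10584; PS = ½(119 − 77)(252) = 5292.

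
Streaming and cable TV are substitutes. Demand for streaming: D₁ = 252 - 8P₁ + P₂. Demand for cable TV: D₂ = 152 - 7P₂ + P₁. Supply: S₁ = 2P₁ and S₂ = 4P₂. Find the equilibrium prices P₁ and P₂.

P₁ = 2924/109, P₂ = 1772/109

Market 1: 252 - 8P₁ + P₂ = 2P₁ → 10P₁ - P₂ = 252.
Market 2: 11P₂ - P₁ = 152.
Eliminating P₂: 11×(1) + 1×(2) gives 109P₁ = 2924, so P₁ = 2924/109.
Back-substitute into (2): P₂ = (152 + 1×2924/109) / 11 = 1772/109.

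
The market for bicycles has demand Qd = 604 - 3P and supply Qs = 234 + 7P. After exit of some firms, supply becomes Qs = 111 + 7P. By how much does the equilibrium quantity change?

Original equilibrium: P* = 37, Q* = 493.
New equilibrium: 604 - 3P = 111 + 7P, so 493 = 10P and P' = 49.3; Q' = 604 − 3(49.3) = 456.1.
Change in quantity: 456.1 − 493 = -36.9.

ΔQ = -36.9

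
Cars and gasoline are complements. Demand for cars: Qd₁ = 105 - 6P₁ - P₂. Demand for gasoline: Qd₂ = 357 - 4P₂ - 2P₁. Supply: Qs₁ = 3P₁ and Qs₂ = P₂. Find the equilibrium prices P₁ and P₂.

P₁ = 168/43, P₂ = 3003/43

Market 1: 105 - 6P₁ - P₂ = 3P₁ → 9P₁ + P₂ = 105.
Market 2: 5P₂ + 2P₁ = 357.
Eliminating P₂: 5×(1) − 1×(2) gives 43P₁ = 168, so P₁ = 168/43.
Back-substitute into (2): P₂ = (357 − 2×168/43) / 5 = 3003/43.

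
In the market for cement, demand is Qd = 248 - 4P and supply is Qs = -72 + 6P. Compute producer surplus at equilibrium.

Producer surplus = 1200

Equilibrium: 248 - 4P = -72 + 6P gives P* = 32, Q* = 120.
Supply starts at P = 12 (where Qs = 0).
PS = ½(32 − 12)(120) = 1200.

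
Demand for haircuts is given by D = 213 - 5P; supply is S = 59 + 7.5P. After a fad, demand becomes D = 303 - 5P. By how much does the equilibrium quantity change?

Original equilibrium: P* = 12.32, Q* = 151.4.
New equilibrium: 303 - 5P = 59 + 7.5P, so 244 = 12.5P and P' = 19.52; Q' = 303 − 5(19.52) = 205.4.
Change in quantity: 205.4 − 151.4 = 54.

ΔQ = 54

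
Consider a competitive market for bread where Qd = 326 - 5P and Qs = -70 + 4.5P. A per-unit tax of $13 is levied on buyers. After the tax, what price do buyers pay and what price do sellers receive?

Pre-tax equilibrium: P* = 792/19, Q* = 2234/19.
Tax on buyers shifts demand to Qd = 326 − 5(P + 13) = 261 - 5P.
261 - 5P = -70 + 4.5P gives seller price Ps = 662/19; buyers pay Pb = 662/19 + 13 = 909/19.
New quantity: Q = 326 − 5(909/19) = 1649/19.

Buyers pay 909/19, sellers receive 662/19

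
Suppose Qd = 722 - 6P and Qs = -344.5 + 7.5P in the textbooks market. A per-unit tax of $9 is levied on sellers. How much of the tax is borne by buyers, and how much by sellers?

Pre-tax equilibrium: P* = 79, Q* = 248.
Tax on sellers shifts supply to Qs = -344.5 + 7.5(P − 9) = -412 + 7.5P.
722 - 6P = -412 + 7.5P gives buyer price Pb = 84; sellers receive Ps = 84 − 9 = 75.
New quantity: Q = 722 − 6(84) = 218.
Buyer burden = 84 − 79 = 5; seller burden = 79 − 75 = 4.

Buyers bear $5, sellers bear $4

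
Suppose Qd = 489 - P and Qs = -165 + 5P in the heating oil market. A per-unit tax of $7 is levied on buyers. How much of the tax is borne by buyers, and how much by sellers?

Buyers bear 35/6, sellers bear 7/6

Pre-tax equilibrium: P* = 109, Q* = 380.
Tax on buyers shifts demand to Qd = 489 − 1(P + 7) = 482 - P.
482 - P = -165 + 5P gives seller price Ps = 647/6; buyers pay Pb = 647/6 + 7 = 689/6.
New quantity: Q = 489 − 1(689/6) = 2245/6.
Buyer burden = 689/6 − 109 = 35/6; seller burden = 109 − 647/6 = 7/6.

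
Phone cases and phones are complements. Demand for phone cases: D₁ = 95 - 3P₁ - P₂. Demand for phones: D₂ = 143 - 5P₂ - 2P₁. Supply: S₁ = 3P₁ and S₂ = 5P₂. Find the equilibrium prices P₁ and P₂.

Market 1: 95 - 3P₁ - P₂ = 3P₁ → 6P₁ + P₂ = 95.
Market 2: 10P₂ + 2P₁ = 143.
Eliminating P₂: 10×(1) − 1×(2) gives 58P₁ = 807, so P₁ = 807/58.
Back-substitute into (2): P₂ = (143 − 2×807/58) / 10 = 334/29.

P₁ = 807/58, P₂ = 334/29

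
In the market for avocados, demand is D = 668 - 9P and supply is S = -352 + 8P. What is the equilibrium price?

P* = 60

Set D = S: 668 - 9P = -352 + 8P.
1020 = 17P, so P* = 60.
Q* = 668 − 9(60) = 128.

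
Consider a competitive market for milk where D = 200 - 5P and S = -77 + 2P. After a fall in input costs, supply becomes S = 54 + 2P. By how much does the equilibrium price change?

Original equilibrium: P* = 277/7, Q* = 15/7.
New equilibrium: 200 - 5P = 54 + 2P, so 146 = 7P and P' = 146/7; Q' = 200 − 5(146/7) = 670/7.
Change in price: 146/7 − 277/7 = -131/7.

ΔP = -131/7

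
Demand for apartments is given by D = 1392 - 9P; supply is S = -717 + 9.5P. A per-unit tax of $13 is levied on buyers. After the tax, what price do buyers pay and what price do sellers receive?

Buyers pay 4465/37, sellers receive 3984/37

Pre-tax equilibrium: P* = 114, Q* = 366.
Tax on buyers shifts demand to D = 1392 − 9(P + 13) = 1275 - 9P.
1275 - 9P = -717 + 9.5P gives seller price Ps = 3984/37; buyers pay Pb = 3984/37 + 13 = 4465/37.
New quantity: Q = 1392 − 9(4465/37) = 11319/37.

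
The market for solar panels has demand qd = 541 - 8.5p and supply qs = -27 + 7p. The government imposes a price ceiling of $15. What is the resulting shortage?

Equilibrium price would be p* = 1136/31, so the ceiling at 15 binds.
At p = 15: qd = 541 − 8.5(15) = 413.5, qs = -27 + 7(15) = 78.
Shortage = 413.5 − 78 = 335.5.

Shortage = 335.5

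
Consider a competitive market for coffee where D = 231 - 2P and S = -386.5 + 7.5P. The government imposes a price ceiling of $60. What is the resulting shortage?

Shortage = 47.5

Equilibrium price would be P* = 65, so the ceiling at 60 binds.
At P = 60: D = 231 − 2(60) = 111, S = -386.5 + 7.5(60) = 63.5.
Shortage = 111 − 63.5 = 47.5.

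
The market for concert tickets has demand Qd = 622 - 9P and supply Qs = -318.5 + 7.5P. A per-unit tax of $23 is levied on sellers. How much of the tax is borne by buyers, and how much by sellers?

Pre-tax equilibrium: P* = 57, Q* = 109.
Tax on sellers shifts supply to Qs = -318.5 + 7.5(P − 23) = -491 + 7.5P.
622 - 9P = -491 + 7.5P gives buyer price Pb = 742/11; sellers receive Ps = 742/11 − 23 = 489/11.
New quantity: Q = 622 − 9(742/11) = 164/11.
Buyer burden = 742/11 − 57 = 115/11; seller burden = 57 − 489/11 = 138/11.

Buyers bear 115/11, sellers bear 138/11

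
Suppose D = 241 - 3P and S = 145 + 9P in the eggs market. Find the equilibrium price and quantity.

Set D = S: 241 - 3P = 145 + 9P.
96 = 12P, so P* = 8.
Q* = 241 − 3(8) = 217.

P* = 8, Q* = 217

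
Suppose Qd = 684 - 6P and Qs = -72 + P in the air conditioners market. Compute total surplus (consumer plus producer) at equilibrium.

Total surplus = 756

Equilibrium: 684 - 6P = -72 + P gives P* = 108, Q* = 36.
Demand choke price: P = 114; supply starts at P = 72.
CS = ½(114 − 108)(36) = 108; PS = ½(108 − 72)(36) = 648.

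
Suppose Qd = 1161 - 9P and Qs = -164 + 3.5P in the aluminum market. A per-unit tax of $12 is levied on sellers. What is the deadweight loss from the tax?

Deadweight loss = 181.44

Pre-tax equilibrium: P* = 106, Q* = 207.
Tax on sellers shifts supply to Qs = -164 + 3.5(P − 12) = -206 + 3.5P.
1161 - 9P = -206 + 3.5P gives buyer price Pb = 109.36; sellers receive Ps = 109.36 − 12 = 97.36.
New quantity: Q = 1161 − 9(109.36) = 176.76.
DWL = ½ × 12 × (207 − 176.76) = 181.44.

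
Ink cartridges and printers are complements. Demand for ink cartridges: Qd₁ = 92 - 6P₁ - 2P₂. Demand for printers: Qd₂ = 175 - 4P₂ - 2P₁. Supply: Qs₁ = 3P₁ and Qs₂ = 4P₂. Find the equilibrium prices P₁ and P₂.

P₁ = 193/34, P₂ = 1391/68

Market 1: 92 - 6P₁ - 2P₂ = 3P₁ → 9P₁ + 2P₂ = 92.
Market 2: 8P₂ + 2P₁ = 175.
Eliminating P₂: 8×(1) − 2×(2) gives 68P₁ = 386, so P₁ = 193/34.
Back-substitute into (2): P₂ = (175 − 2×193/34) / 8 = 1391/68.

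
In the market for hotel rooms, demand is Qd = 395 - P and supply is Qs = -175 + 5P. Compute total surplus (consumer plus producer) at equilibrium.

Total surplus = 54000

Equilibrium: 395 - P = -175 + 5P gives P* = 95, Q* = 300.
Demand choke price: P = 395; supply starts at P = 35.
CS = ½(395 − 95)(300) = 45000; PS = ½(95 − 35)(300) = 9000.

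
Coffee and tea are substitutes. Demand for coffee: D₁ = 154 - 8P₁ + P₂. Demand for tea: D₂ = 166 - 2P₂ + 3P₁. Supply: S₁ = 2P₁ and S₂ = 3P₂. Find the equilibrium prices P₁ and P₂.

P₁ = 936/47, P₂ = 2122/47

Market 1: 154 - 8P₁ + P₂ = 2P₁ → 10P₁ - P₂ = 154.
Market 2: 5P₂ - 3P₁ = 166.
Eliminating P₂: 5×(1) + 1×(2) gives 47P₁ = 936, so P₁ = 936/47.
Back-substitute into (2): P₂ = (166 + 3×936/47) / 5 = 2122/47.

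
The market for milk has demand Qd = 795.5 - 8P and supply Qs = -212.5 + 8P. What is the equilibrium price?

P* = 63

Set Qd = Qs: 795.5 - 8P = -212.5 + 8P.
1008 = 16P, so P* = 63.
Q* = 795.5 − 8(63) = 291.5.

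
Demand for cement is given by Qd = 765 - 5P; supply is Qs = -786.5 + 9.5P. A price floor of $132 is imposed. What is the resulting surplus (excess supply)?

Surplus = 362.5

Equilibrium price would be P* = 107, so the floor at 132 binds.
At P = 132: Qd = 105, Qs = 467.5.
Surplus = 467.5 − 105 = 362.5.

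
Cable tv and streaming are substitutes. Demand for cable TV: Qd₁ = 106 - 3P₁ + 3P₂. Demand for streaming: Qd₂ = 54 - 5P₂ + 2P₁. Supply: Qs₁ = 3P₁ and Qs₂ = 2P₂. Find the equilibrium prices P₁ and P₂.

P₁ = 226/9, P₂ = 134/9

Market 1: 106 - 3P₁ + 3P₂ = 3P₁ → 6P₁ - 3P₂ = 106.
Market 2: 7P₂ - 2P₁ = 54.
Eliminating P₂: 7×(1) + 3×(2) gives 36P₁ = 904, so P₁ = 226/9.
Back-substitute into (2): P₂ = (54 + 2×226/9) / 7 = 134/9.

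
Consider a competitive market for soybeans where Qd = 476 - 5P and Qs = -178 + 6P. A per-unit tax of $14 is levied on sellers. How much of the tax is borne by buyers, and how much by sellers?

Buyers bear 84/11, sellers bear 70/11

Pre-tax equilibrium: P* = 654/11, Q* = 1966/11.
Tax on sellers shifts supply to Qs = -178 + 6(P − 14) = -262 + 6P.
476 - 5P = -262 + 6P gives buyer price Pb = 738/11; sellers receive Ps = 738/11 − 14 = 584/11.
New quantity: Q = 476 − 5(738/11) = 1546/11.
Buyer burden = 738/11 − 654/11 = 84/11; seller burden = 654/11 − 584/11 = 70/11.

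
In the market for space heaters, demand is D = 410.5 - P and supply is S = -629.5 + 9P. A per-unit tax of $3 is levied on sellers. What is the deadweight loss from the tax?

Pre-tax equilibrium: P* = 104, Q* = 306.5.
Tax on sellers shifts supply to S = -629.5 + 9(P − 3) = -656.5 + 9P.
410.5 - P = -656.5 + 9P gives buyer price Pb = 106.7; sellers receive Ps = 106.7 − 3 = 103.7.
New quantity: Q = 410.5 − 1(106.7) = 303.8.
DWL = ½ × 3 × (306.5 − 303.8) = 4.05.

Deadweight loss = 4.05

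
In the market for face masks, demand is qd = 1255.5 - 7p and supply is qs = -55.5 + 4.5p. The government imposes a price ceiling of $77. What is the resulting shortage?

Shortage = 425.5

Equilibrium price would be p* = 114, so the ceiling at 77 binds.
At p = 77: qd = 1255.5 − 7(77) = 716.5, qs = -55.5 + 4.5(77) = 291.
Shortage = 716.5 − 291 = 425.5.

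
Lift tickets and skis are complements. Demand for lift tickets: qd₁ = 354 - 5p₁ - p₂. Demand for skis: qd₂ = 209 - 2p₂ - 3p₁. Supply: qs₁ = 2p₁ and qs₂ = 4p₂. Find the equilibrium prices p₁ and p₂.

p₁ = 1915/39, p₂ = 401/39

Market 1: 354 - 5p₁ - p₂ = 2p₁ → 7p₁ + p₂ = 354.
Market 2: 6p₂ + 3p₁ = 209.
Eliminating p₂: 6×(1) − 1×(2) gives 39p₁ = 1915, so p₁ = 1915/39.
Back-substitute into (2): p₂ = (209 − 3×1915/39) / 6 = 401/39.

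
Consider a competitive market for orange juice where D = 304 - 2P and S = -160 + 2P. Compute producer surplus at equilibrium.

Producer surplus = 1296

Equilibrium: 304 - 2P = -160 + 2P gives P* = 116, Q* = 72.
Supply starts at P = 80 (where S = 0).
PS = ½(116 − 80)(72) = 1296.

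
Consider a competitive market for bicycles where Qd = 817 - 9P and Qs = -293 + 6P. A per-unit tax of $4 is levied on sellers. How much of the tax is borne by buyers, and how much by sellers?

Pre-tax equilibrium: P* = 74, Q* = 151.
Tax on sellers shifts supply to Qs = -293 + 6(P − 4) = -317 + 6P.
817 - 9P = -317 + 6P gives buyer price Pb = 75.6; sellers receive Ps = 75.6 − 4 = 71.6.
New quantity: Q = 817 − 9(75.6) = 136.6.
Buyer burden = 75.6 − 74 = 1.6; seller burden = 74 − 71.6 = 2.4.

Buyers bear $1.6, sellers bear $2.4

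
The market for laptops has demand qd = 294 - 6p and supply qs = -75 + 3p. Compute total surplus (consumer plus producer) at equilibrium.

Total surplus = 576

Equilibrium: 294 - 6p = -75 + 3p gives p* = 41, q* = 48.
Demand choke price: p = 49; supply starts at p = 25.
CS = ½(49 − 41)(48) = 192; PS = ½(41 − 25)(48) = 384.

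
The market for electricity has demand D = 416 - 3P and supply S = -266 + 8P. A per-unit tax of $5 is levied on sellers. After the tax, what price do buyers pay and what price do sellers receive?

Buyers pay 722/11, sellers receive 667/11

Pre-tax equilibrium: P* = 62, Q* = 230.
Tax on sellers shifts supply to S = -266 + 8(P − 5) = -306 + 8P.
416 - 3P = -306 + 8P gives buyer price Pb = 722/11; sellers receive Ps = 722/11 − 5 = 667/11.
New quantity: Q = 416 − 3(722/11) = 2410/11.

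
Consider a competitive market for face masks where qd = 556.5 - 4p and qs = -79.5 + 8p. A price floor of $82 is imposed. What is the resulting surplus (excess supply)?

Equilibrium price would be p* = 53, so the floor at 82 binds.
At p = 82: qd = 228.5, qs = 576.5.
Surplus = 576.5 − 228.5 = 348.

Surplus = 348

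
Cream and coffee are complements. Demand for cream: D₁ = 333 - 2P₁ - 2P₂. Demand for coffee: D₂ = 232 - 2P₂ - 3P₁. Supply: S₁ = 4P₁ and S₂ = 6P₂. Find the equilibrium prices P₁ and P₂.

Market 1: 333 - 2P₁ - 2P₂ = 4P₁ → 6P₁ + 2P₂ = 333.
Market 2: 8P₂ + 3P₁ = 232.
Eliminating P₂: 8×(1) − 2×(2) gives 42P₁ = 2200, so P₁ = 1100/21.
Back-substitute into (2): P₂ = (232 − 3×1100/21) / 8 = 131/14.

P₁ = 1100/21, P₂ = 131/14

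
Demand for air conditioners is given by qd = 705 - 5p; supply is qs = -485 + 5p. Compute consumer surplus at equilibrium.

Consumer surplus = 1210

Equilibrium: 705 - 5p = -485 + 5p gives p* = 119, q* = 110.
Demand choke price (qd = 0): p = 141.
CS = ½(141 − 119)(110) = 1210.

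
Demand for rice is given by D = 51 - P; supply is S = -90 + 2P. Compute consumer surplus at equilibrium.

Consumer surplus = 8

Equilibrium: 51 - P = -90 + 2P gives P* = 47, Q* = 4.
Demand choke price (D = 0): P = 51.
CS = ½(51 − 47)(4) = 8.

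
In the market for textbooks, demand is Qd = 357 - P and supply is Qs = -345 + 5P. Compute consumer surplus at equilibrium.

Equilibrium: 357 - P = -345 + 5P gives P* = 117, Q* = 240.
Demand choke price (Qd = 0): P = 357.
CS = ½(357 − 117)(240) = 28800.

Consumer surplus = 28800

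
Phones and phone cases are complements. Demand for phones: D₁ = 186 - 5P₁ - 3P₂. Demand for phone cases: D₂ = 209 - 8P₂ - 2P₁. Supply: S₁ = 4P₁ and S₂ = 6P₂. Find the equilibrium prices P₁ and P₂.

Market 1: 186 - 5P₁ - 3P₂ = 4P₁ → 9P₁ + 3P₂ = 186.
Market 2: 14P₂ + 2P₁ = 209.
Eliminating P₂: 14×(1) − 3×(2) gives 120P₁ = 1977, so P₁ = 16.475.
Back-substitute into (2): P₂ = (209 − 2×16.475) / 14 = 12.575.

P₁ = 16.475, P₂ = 12.575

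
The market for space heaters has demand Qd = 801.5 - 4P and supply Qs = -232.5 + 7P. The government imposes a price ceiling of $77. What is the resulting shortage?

Equilibrium price would be P* = 94, so the ceiling at 77 binds.
At P = 77: Qd = 801.5 − 4(77) = 493.5, Qs = -232.5 + 7(77) = 306.5.
Shortage = 493.5 − 306.5 = 187.

Shortage = 187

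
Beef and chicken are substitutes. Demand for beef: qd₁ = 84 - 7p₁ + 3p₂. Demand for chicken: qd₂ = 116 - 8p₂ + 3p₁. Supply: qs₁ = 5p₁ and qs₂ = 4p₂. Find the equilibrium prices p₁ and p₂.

Market 1: 84 - 7p₁ + 3p₂ = 5p₁ → 12p₁ - 3p₂ = 84.
Market 2: 12p₂ - 3p₁ = 116.
Eliminating p₂: 12×(1) + 3×(2) gives 135p₁ = 1356, so p₁ = 452/45.
Back-substitute into (2): p₂ = (116 + 3×452/45) / 12 = 548/45.

p₁ = 452/45, p₂ = 548/45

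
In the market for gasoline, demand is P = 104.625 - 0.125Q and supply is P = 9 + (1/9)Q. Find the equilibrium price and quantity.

Set the two price expressions equal: 104.625 - 0.125Q = 9 + (1/9)Q.
95.625 = (17/72)Q, so Q* = 405.
P* = 104.625 − (0.125)(405) = 54.

P* = 54, Q* = 405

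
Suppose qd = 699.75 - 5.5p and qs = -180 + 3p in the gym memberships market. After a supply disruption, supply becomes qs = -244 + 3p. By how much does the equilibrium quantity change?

Original equilibrium: p* = 103.5, q* = 130.5.
New equilibrium: 699.75 - 5.5p = -244 + 3p, so 943.75 = 8.5p and p' = 3775/34; q' = 699.75 − 5.5(3775/34) = 3029/34.
Change in quantity: 3029/34 − 130.5 = -704/17.

Δq = -704/17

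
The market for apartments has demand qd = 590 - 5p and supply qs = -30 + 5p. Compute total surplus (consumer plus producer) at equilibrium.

Total surplus = 15680

Equilibrium: 590 - 5p = -30 + 5p gives p* = 62, q* = 280.
Demand choke price: p = 118; supply starts at p = 6.
CS = ½(118 − 62)(280) = 7840; PS = ½(62 − 6)(280) = 7840.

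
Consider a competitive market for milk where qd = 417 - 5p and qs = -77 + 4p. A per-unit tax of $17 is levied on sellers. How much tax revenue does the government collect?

Tax revenue = 16031/9

Pre-tax equilibrium: p* = 494/9, q* = 1283/9.
Tax on sellers shifts supply to qs = -77 + 4(p − 17) = -145 + 4p.
417 - 5p = -145 + 4p gives buyer price pb = 562/9; sellers receive ps = 562/9 − 17 = 409/9.
New quantity: q = 417 − 5(562/9) = 943/9.
Revenue = 17 × 943/9 = 16031/9.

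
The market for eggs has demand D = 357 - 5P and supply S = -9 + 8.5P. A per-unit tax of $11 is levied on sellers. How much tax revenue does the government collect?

Pre-tax equilibrium: P* = 244/9, Q* = 1993/9.
Tax on sellers shifts supply to S = -9 + 8.5(P − 11) = -102.5 + 8.5P.
357 - 5P = -102.5 + 8.5P gives buyer price Pb = 919/27; sellers receive Ps = 919/27 − 11 = 622/27.
New quantity: Q = 357 − 5(919/27) = 5044/27.
Revenue = 11 × 5044/27 = 55484/27.

Tax revenue = 55484/27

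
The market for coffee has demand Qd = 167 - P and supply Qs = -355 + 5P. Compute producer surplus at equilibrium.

Producer surplus = 640

Equilibrium: 167 - P = -355 + 5P gives P* = 87, Q* = 80.
Supply starts at P = 71 (where Qs = 0).
PS = ½(87 − 71)(80) = 640.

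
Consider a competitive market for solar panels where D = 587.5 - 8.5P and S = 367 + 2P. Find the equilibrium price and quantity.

P* = 21, Q* = 409

Set D = S: 587.5 - 8.5P = 367 + 2P.
220.5 = 10.5P, so P* = 21.
Q* = 587.5 − 8.5(21) = 409.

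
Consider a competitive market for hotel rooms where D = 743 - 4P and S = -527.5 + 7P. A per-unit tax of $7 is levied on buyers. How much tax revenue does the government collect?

Pre-tax equilibrium: P* = 115.5, Q* = 281.
Tax on buyers shifts demand to D = 743 − 4(P + 7) = 715 - 4P.
715 - 4P = -527.5 + 7P gives seller price Ps = 2485/22; buyers pay Pb = 2485/22 + 7 = 2639/22.
New quantity: Q = 743 − 4(2639/22) = 2895/11.
Revenue = 7 × 2895/11 = 20265/11.

Tax revenue = 20265/11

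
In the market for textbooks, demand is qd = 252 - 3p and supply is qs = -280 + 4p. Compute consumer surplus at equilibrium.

Consumer surplus = 96

Equilibrium: 252 - 3p = -280 + 4p gives p* = 76, q* = 24.
Demand choke price (qd = 0): p = 84.
CS = ½(84 − 76)(24) = 96.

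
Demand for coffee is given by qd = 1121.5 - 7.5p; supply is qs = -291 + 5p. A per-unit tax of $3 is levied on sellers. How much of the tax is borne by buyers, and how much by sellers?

Buyers bear $1.2, sellers bear $1.8

Pre-tax equilibrium: p* = 113, q* = 274.
Tax on sellers shifts supply to qs = -291 + 5(p − 3) = -306 + 5p.
1121.5 - 7.5p = -306 + 5p gives buyer price pb = 114.2; sellers receive ps = 114.2 − 3 = 111.2.
New quantity: q = 1121.5 − 7.5(114.2) = 265.
Buyer burden = 114.2 − 113 = 1.2; seller burden = 113 − 111.2 = 1.8.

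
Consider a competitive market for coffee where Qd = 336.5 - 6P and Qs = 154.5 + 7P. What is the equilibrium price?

Set Qd = Qs: 336.5 - 6P = 154.5 + 7P.
182 = 13P, so P* = 14.
Q* = 336.5 − 6(14) = 252.5.

P* = 14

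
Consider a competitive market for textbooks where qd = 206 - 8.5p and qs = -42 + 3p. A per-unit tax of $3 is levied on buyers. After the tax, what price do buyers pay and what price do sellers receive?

Buyers pay 514/23, sellers receive 445/23

Pre-tax equilibrium: p* = 496/23, q* = 522/23.
Tax on buyers shifts demand to qd = 206 − 8.5(p + 3) = 180.5 - 8.5p.
180.5 - 8.5p = -42 + 3p gives seller price ps = 445/23; buyers pay pb = 445/23 + 3 = 514/23.
New quantity: q = 206 − 8.5(514/23) = 369/23.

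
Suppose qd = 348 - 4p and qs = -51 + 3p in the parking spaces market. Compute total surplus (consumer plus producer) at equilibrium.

Total surplus = 4200

Equilibrium: 348 - 4p = -51 + 3p gives p* = 57, q* = 120.
Demand choke price: p = 87; supply starts at p = 17.
CS = ½(87 − 57)(120) = 1800; PS = ½(57 − 17)(120) = 2400.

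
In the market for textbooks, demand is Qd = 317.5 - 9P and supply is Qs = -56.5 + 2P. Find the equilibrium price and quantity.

Set Qd = Qs: 317.5 - 9P = -56.5 + 2P.
374 = 11P, so P* = 34.
Q* = 317.5 − 9(34) = 11.5.

P* = 34, Q* = 11.5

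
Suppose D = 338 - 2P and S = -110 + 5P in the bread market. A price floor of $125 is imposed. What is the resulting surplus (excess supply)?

Surplus = 427

Equilibrium price would be P* = 64, so the floor at 125 binds.
At P = 125: D = 88, S = 515.
Surplus = 515 − 88 = 427.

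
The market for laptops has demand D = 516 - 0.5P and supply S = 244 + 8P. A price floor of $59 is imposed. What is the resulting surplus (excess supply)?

Surplus = 229.5

Equilibrium price would be P* = 32, so the floor at 59 binds.
At P = 59: D = 486.5, S = 716.
Surplus = 716 − 486.5 = 229.5.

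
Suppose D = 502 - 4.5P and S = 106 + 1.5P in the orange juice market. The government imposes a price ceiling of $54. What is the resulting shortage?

Equilibrium price would be P* = 66, so the ceiling at 54 binds.
At P = 54: D = 502 − 4.5(54) = 259, S = 106 + 1.5(54) = 187.
Shortage = 259 − 187 = 72.

Shortage = 72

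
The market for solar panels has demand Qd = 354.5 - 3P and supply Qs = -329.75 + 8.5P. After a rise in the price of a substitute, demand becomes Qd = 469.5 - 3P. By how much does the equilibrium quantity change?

ΔQ = 85

Original equilibrium: P* = 59.5, Q* = 176.
New equilibrium: 469.5 - 3P = -329.75 + 8.5P, so 799.25 = 11.5P and P' = 69.5; Q' = 469.5 − 3(69.5) = 261.
Change in quantity: 261 − 176 = 85.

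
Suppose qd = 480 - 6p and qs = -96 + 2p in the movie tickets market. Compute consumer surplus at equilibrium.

Equilibrium: 480 - 6p = -96 + 2p gives p* = 72, q* = 48.
Demand choke price (qd = 0): p = 80.
CS = ½(80 − 72)(48) = 192.

Consumer surplus = 192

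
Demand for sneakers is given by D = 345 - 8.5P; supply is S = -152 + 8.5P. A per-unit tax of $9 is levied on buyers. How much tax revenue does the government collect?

Pre-tax equilibrium: P* = 497/17, Q* = 96.5.
Tax on buyers shifts demand to D = 345 − 8.5(P + 9) = 268.5 - 8.5P.
268.5 - 8.5P = -152 + 8.5P gives seller price Ps = 841/34; buyers pay Pb = 841/34 + 9 = 1147/34.
New quantity: Q = 345 − 8.5(1147/34) = 58.25.
Revenue = 9 × 58.25 = 524.25.

Tax revenue = 524.25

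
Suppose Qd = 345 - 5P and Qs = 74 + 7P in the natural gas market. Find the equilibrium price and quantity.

Set Qd = Qs: 345 - 5P = 74 + 7P.
271 = 12P, so P* = 271/12.
Q* = 345 − 5(271/12) = 2785/12.

P* = 271/12, Q* = 2785/12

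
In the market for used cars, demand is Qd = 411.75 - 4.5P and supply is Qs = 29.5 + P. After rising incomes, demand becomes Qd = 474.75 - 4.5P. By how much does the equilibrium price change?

ΔP = 126/11

Original equilibrium: P* = 69.5, Q* = 99.
New equilibrium: 474.75 - 4.5P = 29.5 + P, so 445.25 = 5.5P and P' = 1781/22; Q' = 474.75 − 4.5(1781/22) = 1215/11.
Change in price: 1781/22 − 69.5 = 126/11.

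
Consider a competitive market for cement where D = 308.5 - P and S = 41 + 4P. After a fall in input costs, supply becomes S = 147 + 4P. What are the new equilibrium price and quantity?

P' = 32.3, Q' = 276.2

Original equilibrium: P* = 53.5, Q* = 255.
New equilibrium: 308.5 - P = 147 + 4P, so 161.5 = 5P and P' = 32.3; Q' = 308.5 − 1(32.3) = 276.2.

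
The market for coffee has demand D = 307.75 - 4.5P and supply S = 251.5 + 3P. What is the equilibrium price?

P* = 7.5

Set D = S: 307.75 - 4.5P = 251.5 + 3P.
56.25 = 7.5P, so P* = 7.5.
Q* = 307.75 − 4.5(7.5) = 274.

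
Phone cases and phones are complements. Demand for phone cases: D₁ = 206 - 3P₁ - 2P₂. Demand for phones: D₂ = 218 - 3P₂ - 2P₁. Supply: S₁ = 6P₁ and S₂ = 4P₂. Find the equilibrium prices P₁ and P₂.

Market 1: 206 - 3P₁ - 2P₂ = 6P₁ → 9P₁ + 2P₂ = 206.
Market 2: 7P₂ + 2P₁ = 218.
Eliminating P₂: 7×(1) − 2×(2) gives 59P₁ = 1006, so P₁ = 1006/59.
Back-substitute into (2): P₂ = (218 − 2×1006/59) / 7 = 1550/59.

P₁ = 1006/59, P₂ = 1550/59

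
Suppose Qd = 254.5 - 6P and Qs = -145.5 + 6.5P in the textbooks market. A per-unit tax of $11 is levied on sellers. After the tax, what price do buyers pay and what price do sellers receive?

Pre-tax equilibrium: P* = 32, Q* = 62.5.
Tax on sellers shifts supply to Qs = -145.5 + 6.5(P − 11) = -217 + 6.5P.
254.5 - 6P = -217 + 6.5P gives buyer price Pb = 37.72; sellers receive Ps = 37.72 − 11 = 26.72.
New quantity: Q = 254.5 − 6(37.72) = 28.18.

Buyers pay $37.72, sellers receive $26.72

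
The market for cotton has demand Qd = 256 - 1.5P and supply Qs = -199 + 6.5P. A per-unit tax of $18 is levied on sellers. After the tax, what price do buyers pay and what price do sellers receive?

Buyers pay $71.5, sellers receive $53.5

Pre-tax equilibrium: P* = 56.875, Q* = 170.6875.
Tax on sellers shifts supply to Qs = -199 + 6.5(P − 18) = -316 + 6.5P.
256 - 1.5P = -316 + 6.5P gives buyer price Pb = 71.5; sellers receive Ps = 71.5 − 18 = 53.5.
New quantity: Q = 256 − 1.5(71.5) = 148.75.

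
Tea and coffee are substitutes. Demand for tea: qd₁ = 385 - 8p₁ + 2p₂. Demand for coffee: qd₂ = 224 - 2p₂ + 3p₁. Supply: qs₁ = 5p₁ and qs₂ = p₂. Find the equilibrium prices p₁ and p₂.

p₁ = 1603/33, p₂ = 4067/33

Market 1: 385 - 8p₁ + 2p₂ = 5p₁ → 13p₁ - 2p₂ = 385.
Market 2: 3p₂ - 3p₁ = 224.
Eliminating p₂: 3×(1) + 2×(2) gives 33p₁ = 1603, so p₁ = 1603/33.
Back-substitute into (2): p₂ = (224 + 3×1603/33) / 3 = 4067/33.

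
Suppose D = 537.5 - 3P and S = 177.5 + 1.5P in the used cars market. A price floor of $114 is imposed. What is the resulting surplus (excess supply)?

Equilibrium price would be P* = 80, so the floor at 114 binds.
At P = 114: D = 195.5, S = 348.5.
Surplus = 348.5 − 195.5 = 153.

Surplus = 153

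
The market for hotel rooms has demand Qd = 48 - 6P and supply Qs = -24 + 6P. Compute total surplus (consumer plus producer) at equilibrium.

Total surplus = 24

Equilibrium: 48 - 6P = -24 + 6P gives P* = 6, Q* = 12.
Demand choke price: P = 8; supply starts at P = 4.
CS = ½(8 − 6)(12) = 12; PS = ½(6 − 4)(12) = 12.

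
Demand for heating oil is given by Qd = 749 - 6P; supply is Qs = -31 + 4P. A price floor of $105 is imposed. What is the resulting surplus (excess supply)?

Equilibrium price would be P* = 78, so the floor at 105 binds.
At P = 105: Qd = 119, Qs = 389.
Surplus = 389 − 119 = 270.

Surplus = 270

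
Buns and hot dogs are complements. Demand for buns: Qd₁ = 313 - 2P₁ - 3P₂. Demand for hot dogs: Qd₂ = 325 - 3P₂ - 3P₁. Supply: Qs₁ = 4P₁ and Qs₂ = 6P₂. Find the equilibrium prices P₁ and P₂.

P₁ = 614/15, P₂ = 337/15

Market 1: 313 - 2P₁ - 3P₂ = 4P₁ → 6P₁ + 3P₂ = 313.
Market 2: 9P₂ + 3P₁ = 325.
Eliminating P₂: 9×(1) − 3×(2) gives 45P₁ = 1842, so P₁ = 614/15.
Back-substitute into (2): P₂ = (325 − 3×614/15) / 9 = 337/15.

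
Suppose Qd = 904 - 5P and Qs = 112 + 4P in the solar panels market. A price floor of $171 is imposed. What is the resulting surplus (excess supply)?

Equilibrium price would be P* = 88, so the floor at 171 binds.
At P = 171: Qd = 49, Qs = 796.
Surplus = 796 − 49 = 747.

Surplus = 747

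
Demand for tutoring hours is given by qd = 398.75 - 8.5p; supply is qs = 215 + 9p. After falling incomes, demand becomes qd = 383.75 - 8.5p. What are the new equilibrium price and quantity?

Original equilibrium: p* = 10.5, q* = 309.5.
New equilibrium: 383.75 - 8.5p = 215 + 9p, so 168.75 = 17.5p and p' = 135/14; q' = 383.75 − 8.5(135/14) = 4225/14.

p' = 135/14, q' = 4225/14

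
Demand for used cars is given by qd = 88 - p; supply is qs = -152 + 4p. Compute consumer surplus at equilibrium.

Equilibrium: 88 - p = -152 + 4p gives p* = 48, q* = 40.
Demand choke price (qd = 0): p = 88.
CS = ½(88 − 48)(40) = 800.

Consumer surplus = 800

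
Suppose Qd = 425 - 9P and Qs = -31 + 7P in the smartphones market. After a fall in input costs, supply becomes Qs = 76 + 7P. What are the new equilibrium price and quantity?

P' = 21.8125, Q' = 228.6875

Original equilibrium: P* = 28.5, Q* = 168.5.
New equilibrium: 425 - 9P = 76 + 7P, so 349 = 16P and P' = 21.8125; Q' = 425 − 9(21.8125) = 228.6875.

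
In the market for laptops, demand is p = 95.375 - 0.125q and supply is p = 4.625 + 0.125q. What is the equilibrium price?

p* = 50

Set the two price expressions equal: 95.375 - 0.125q = 4.625 + 0.125q.
90.75 = 0.25q, so q* = 363.
p* = 95.375 − (0.125)(363) = 50.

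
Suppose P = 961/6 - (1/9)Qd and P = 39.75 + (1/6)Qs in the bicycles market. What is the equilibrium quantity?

Q* = 433.5

Set the two price expressions equal: 961/6 - (1/9)Q = 39.75 + (1/6)Q.
1445/12 = (5/18)Q, so Q* = 433.5.
P* = 961/6 − (1/9)(433.5) = 112.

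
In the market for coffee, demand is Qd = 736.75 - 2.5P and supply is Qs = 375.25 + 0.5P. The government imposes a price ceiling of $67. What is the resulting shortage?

Equilibrium price would be P* = 120.5, so the ceiling at 67 binds.
At P = 67: Qd = 736.75 − 2.5(67) = 569.25, Qs = 375.25 + 0.5(67) = 408.75.
Shortage = 569.25 − 408.75 = 160.5.

Shortage = 160.5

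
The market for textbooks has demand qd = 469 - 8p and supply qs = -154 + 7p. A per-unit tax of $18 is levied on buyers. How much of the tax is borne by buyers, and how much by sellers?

Pre-tax equilibrium: p* = 623/15, q* = 2051/15.
Tax on buyers shifts demand to qd = 469 − 8(p + 18) = 325 - 8p.
325 - 8p = -154 + 7p gives seller price ps = 479/15; buyers pay pb = 479/15 + 18 = 749/15.
New quantity: q = 469 − 8(749/15) = 1043/15.
Buyer burden = 749/15 − 623/15 = 8.4; seller burden = 623/15 − 479/15 = 9.6.

Buyers bear $8.4, sellers bear $9.6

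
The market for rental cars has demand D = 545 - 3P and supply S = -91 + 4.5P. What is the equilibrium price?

Set D = S: 545 - 3P = -91 + 4.5P.
636 = 7.5P, so P* = 84.8.
Q* = 545 − 3(84.8) = 290.6.

P* = 84.8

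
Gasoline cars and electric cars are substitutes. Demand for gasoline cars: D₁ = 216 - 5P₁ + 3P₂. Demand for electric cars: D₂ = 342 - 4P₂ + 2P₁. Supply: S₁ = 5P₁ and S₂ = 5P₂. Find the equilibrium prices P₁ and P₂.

P₁ = 495/14, P₂ = 321/7

Market 1: 216 - 5P₁ + 3P₂ = 5P₁ → 10P₁ - 3P₂ = 216.
Market 2: 9P₂ - 2P₁ = 342.
Eliminating P₂: 9×(1) + 3×(2) gives 84P₁ = 2970, so P₁ = 495/14.
Back-substitute into (2): P₂ = (342 + 2×495/14) / 9 = 321/7.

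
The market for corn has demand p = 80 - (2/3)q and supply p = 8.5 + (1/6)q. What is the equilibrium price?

Set the two price expressions equal: 80 - (2/3)q = 8.5 + (1/6)q.
71.5 = (5/6)q, so q* = 85.8.
p* = 80 − (2/3)(85.8) = 22.8.

p* = 22.8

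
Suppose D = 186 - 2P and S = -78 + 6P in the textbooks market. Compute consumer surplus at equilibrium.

Equilibrium: 186 - 2P = -78 + 6P gives P* = 33, Q* = 120.
Demand choke price (D = 0): P = 93.
CS = ½(93 − 33)(120) = 3600.

Consumer surplus = 3600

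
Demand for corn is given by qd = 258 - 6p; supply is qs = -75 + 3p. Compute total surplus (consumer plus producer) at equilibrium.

Equilibrium: 258 - 6p = -75 + 3p gives p* = 37, q* = 36.
Demand choke price: p = 43; supply starts at p = 25.
CS = ½(43 − 37)(36) = 108; PS = ½(37 − 25)(36) = 216.

Total surplus = 324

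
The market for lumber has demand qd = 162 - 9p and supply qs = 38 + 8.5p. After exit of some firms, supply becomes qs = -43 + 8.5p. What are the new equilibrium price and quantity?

Original equilibrium: p* = 248/35, q* = 3438/35.
New equilibrium: 162 - 9p = -43 + 8.5p, so 205 = 17.5p and p' = 82/7; q' = 162 − 9(82/7) = 396/7.

p' = 82/7, q' = 396/7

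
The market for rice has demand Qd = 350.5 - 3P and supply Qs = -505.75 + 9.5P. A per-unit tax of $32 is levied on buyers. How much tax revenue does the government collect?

Pre-tax equilibrium: P* = 68.5, Q* = 145.
Tax on buyers shifts demand to Qd = 350.5 − 3(P + 32) = 254.5 - 3P.
254.5 - 3P = -505.75 + 9.5P gives seller price Ps = 60.82; buyers pay Pb = 60.82 + 32 = 92.82.
New quantity: Q = 350.5 − 3(92.82) = 72.04.
Revenue = 32 × 72.04 = 2305.28.

Tax revenue = 2305.28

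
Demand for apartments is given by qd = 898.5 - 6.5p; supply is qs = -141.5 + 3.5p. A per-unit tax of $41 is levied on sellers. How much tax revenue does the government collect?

Pre-tax equilibrium: p* = 104, q* = 222.5.
Tax on sellers shifts supply to qs = -141.5 + 3.5(p − 41) = -285 + 3.5p.
898.5 - 6.5p = -285 + 3.5p gives buyer price pb = 118.35; sellers receive ps = 118.35 − 41 = 77.35.
New quantity: q = 898.5 − 6.5(118.35) = 129.225.
Revenue = 41 × 129.225 = 5298.225.

Tax revenue = 5298.225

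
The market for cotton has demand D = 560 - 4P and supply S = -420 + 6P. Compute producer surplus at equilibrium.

Equilibrium: 560 - 4P = -420 + 6P gives P* = 98, Q* = 168.
Supply starts at P = 70 (where S = 0).
PS = ½(98 − 70)(168) = 2352.

Producer surplus = 2352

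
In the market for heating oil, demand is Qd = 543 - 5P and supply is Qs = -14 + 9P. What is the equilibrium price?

Set Qd = Qs: 543 - 5P = -14 + 9P.
557 = 14P, so P* = 557/14.
Q* = 543 − 5(557/14) = 4817/14.

P* = 557/14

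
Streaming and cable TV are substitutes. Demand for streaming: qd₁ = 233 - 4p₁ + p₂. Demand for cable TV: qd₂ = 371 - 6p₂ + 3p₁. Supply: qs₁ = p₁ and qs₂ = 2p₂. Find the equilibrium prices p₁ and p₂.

p₁ = 2235/37, p₂ = 2554/37

Market 1: 233 - 4p₁ + p₂ = p₁ → 5p₁ - p₂ = 233.
Market 2: 8p₂ - 3p₁ = 371.
Eliminating p₂: 8×(1) + 1×(2) gives 37p₁ = 2235, so p₁ = 2235/37.
Back-substitute into (2): p₂ = (371 + 3×2235/37) / 8 = 2554/37.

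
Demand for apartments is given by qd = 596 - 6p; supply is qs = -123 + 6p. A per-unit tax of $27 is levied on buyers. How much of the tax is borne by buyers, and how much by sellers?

Pre-tax equilibrium: p* = 719/12, q* = 236.5.
Tax on buyers shifts demand to qd = 596 − 6(p + 27) = 434 - 6p.
434 - 6p = -123 + 6p gives seller price ps = 557/12; buyers pay pb = 557/12 + 27 = 881/12.
New quantity: q = 596 − 6(881/12) = 155.5.
Buyer burden = 881/12 − 719/12 = 13.5; seller burden = 719/12 − 557/12 = 13.5.

Buyers bear $13.5, sellers bear $13.5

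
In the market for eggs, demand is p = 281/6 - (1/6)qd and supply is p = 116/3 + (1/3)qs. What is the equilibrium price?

Set the two price expressions equal: 281/6 - (1/6)q = 116/3 + (1/3)q.
49/6 = 0.5q, so q* = 49/3.
p* = 281/6 − (1/6)(49/3) = 397/9.

p* = 397/9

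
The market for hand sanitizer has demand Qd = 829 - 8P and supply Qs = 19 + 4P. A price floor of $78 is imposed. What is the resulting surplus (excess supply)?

Surplus = 126

Equilibrium price would be P* = 67.5, so the floor at 78 binds.
At P = 78: Qd = 205, Qs = 331.
Surplus = 331 − 205 = 126.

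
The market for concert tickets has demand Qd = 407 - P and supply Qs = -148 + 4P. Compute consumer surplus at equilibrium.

Equilibrium: 407 - P = -148 + 4P gives P* = 111, Q* = 296.
Demand choke price (Qd = 0): P = 407.
CS = ½(407 − 111)(296) = 43808.

Consumer surplus = 43808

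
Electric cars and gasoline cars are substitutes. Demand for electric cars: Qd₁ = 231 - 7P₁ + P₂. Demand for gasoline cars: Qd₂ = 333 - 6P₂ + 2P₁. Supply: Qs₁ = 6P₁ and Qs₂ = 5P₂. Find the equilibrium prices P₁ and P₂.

Market 1: 231 - 7P₁ + P₂ = 6P₁ → 13P₁ - P₂ = 231.
Market 2: 11P₂ - 2P₁ = 333.
Eliminating P₂: 11×(1) + 1×(2) gives 141P₁ = 2874, so P₁ = 958/47.
Back-substitute into (2): P₂ = (333 + 2×958/47) / 11 = 1597/47.

P₁ = 958/47, P₂ = 1597/47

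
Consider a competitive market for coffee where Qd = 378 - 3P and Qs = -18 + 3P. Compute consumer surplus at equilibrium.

Consumer surplus = 5400

Equilibrium: 378 - 3P = -18 + 3P gives P* = 66, Q* = 180.
Demand choke price (Qd = 0): P = 126.
CS = ½(126 − 66)(180) = 5400.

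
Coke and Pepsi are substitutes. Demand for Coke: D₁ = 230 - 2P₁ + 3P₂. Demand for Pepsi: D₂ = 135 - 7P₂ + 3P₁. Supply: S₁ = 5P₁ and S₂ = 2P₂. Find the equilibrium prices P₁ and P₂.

P₁ = 275/6, P₂ = 545/18

Market 1: 230 - 2P₁ + 3P₂ = 5P₁ → 7P₁ - 3P₂ = 230.
Market 2: 9P₂ - 3P₁ = 135.
Eliminating P₂: 9×(1) + 3×(2) gives 54P₁ = 2475, so P₁ = 275/6.
Back-substitute into (2): P₂ = (135 + 3×275/6) / 9 = 545/18.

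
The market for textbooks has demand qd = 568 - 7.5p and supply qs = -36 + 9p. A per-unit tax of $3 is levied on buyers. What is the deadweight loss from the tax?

Pre-tax equilibrium: p* = 1208/33, q* = 3228/11.
Tax on buyers shifts demand to qd = 568 − 7.5(p + 3) = 545.5 - 7.5p.
545.5 - 7.5p = -36 + 9p gives seller price ps = 1163/33; buyers pay pb = 1163/33 + 3 = 1262/33.
New quantity: q = 568 − 7.5(1262/33) = 3093/11.
DWL = ½ × 3 × (3228/11 − 3093/11) = 405/22.

Deadweight loss = 405/22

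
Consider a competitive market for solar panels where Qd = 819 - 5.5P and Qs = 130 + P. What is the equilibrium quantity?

Q* = 236

Set Qd = Qs: 819 - 5.5P = 130 + P.
689 = 6.5P, so P* = 106.
Q* = 819 − 5.5(106) = 236.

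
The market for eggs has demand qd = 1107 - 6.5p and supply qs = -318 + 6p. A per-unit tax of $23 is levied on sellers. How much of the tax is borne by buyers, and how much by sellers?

Pre-tax equilibrium: p* = 114, q* = 366.
Tax on sellers shifts supply to qs = -318 + 6(p − 23) = -456 + 6p.
1107 - 6.5p = -456 + 6p gives buyer price pb = 125.04; sellers receive ps = 125.04 − 23 = 102.04.
New quantity: q = 1107 − 6.5(125.04) = 294.24.
Buyer burden = 125.04 − 114 = 11.04; seller burden = 114 − 102.04 = 11.96.

Buyers bear $11.04, sellers bear $11.96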